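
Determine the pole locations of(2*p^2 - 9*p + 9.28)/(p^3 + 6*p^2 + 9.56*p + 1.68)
Set denominator = 0: p^3 + 6*p^2 + 9.56*p + 1.68 = (p + 2.8)(p + 0.2)(p + 3) = 0 → Poles: -0.2, -2.8, -3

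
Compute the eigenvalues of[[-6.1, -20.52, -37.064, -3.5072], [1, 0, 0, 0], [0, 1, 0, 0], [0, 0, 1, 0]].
Eigenvalues solve det(λI - A) = 0.
Characteristic polynomial: λ^4 + 6.1*λ^3 + 20.52*λ^2 + 37.064*λ + 3.5072 = 0.
Factor: (λ + 3.2)(λ + 0.1)(λ^2 + 2.8*λ + 10.96) = 0.
Roots: -0.1, -1.4 + 3j, -1.4 - 3j, -3.2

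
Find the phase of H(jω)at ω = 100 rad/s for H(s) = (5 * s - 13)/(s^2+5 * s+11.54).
Substitute s = j*100: H(j100) = 0.00379777 - 0.0498677j.
∠H(j100) = atan2(Im, Re) = atan2(-0.0498677, 0.00379777) = -85.64°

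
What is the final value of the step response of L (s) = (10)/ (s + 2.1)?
FVT: lim_{t→∞} y(t) = lim_{s→0} s*Y(s) where Y(s) = L(s)/s.
= lim_{s→0} L(s) = L(0) = num(0)/den(0) = 10/2.1 = 4.762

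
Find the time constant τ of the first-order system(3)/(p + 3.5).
First-order system: τ = -1/pole. Pole = -3.5. τ = -1/(-3.5) = 0.2857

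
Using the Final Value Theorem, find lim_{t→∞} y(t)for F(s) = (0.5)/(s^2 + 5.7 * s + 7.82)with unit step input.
FVT: lim_{t→∞} y(t) = lim_{s→0} s*Y(s) where Y(s) = F(s)/s.
= lim_{s→0} F(s) = F(0) = num(0)/den(0) = 0.5/7.82 = 0.06394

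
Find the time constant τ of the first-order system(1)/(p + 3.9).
First-order system: τ = -1/pole. Pole = -3.9. τ = -1/(-3.9) = 0.2564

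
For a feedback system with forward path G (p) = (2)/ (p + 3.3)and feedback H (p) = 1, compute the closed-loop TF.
Closed-loop T = G/(1+GH).
Numerator: G_num * H_den = 2.
Denominator: G_den * H_den + G_num * H_num = (p + 3.3) + (2) = p + 5.3.
T(p) = (2)/(p + 5.3)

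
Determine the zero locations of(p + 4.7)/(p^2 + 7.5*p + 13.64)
Set numerator = 0: p + 4.7 = 0 → Zeros: -4.7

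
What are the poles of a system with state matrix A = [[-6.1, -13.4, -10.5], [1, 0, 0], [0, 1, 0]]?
Eigenvalues solve det(λI - A) = 0.
Characteristic polynomial: λ^3 + 6.1*λ^2 + 13.4*λ + 10.5 = 0.
Factor: (λ + 2.1)(λ^2 + 4*λ + 5) = 0.
Roots: -2 + 1j, -2 - 1j, -2.1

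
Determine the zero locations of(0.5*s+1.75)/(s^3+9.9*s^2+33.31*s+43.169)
Set numerator = 0: 0.5*s + 1.75 = 0 → Zeros: -3.5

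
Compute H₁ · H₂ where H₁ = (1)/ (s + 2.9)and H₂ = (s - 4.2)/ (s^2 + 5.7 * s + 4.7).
Series: H = H₁ · H₂ = (n₁·n₂)/(d₁·d₂).
Num: n₁·n₂ = s - 4.2. Den: d₁·d₂ = s^3 + 8.6*s^2 + 21.23*s + 13.63.
H(s) = (s - 4.2)/(s^3 + 8.6*s^2 + 21.23*s + 13.63)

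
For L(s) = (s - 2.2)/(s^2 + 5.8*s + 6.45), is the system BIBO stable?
Denominator: s^2 + 5.8*s + 6.45 = (s + 4.3)(s + 1.5). Poles: -1.5, -4.3. All Re(p)<0: Yes (stable)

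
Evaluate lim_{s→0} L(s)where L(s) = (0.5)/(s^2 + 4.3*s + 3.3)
DC gain = L(0) = num(0)/den(0) = 0.5/3.3 = 0.1515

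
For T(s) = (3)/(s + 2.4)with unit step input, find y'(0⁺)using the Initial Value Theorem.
IVT: y'(0⁺) = lim_{s→∞} s²·Y(s) = lim_{s→∞} s·T(s).
deg(num) = 0, deg(den) = 1, relative degree = 1, so s·T(s) → (leading num)/(leading den) = 3/1 = 3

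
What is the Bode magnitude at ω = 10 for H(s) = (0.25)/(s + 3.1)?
Substitute s = j*10: H(j10) = 0.00707052 - 0.0228081j.
|H(j10)| = sqrt(Re² + Im²) = 0.02388.
20*log₁₀(0.02388) = -32.44 dB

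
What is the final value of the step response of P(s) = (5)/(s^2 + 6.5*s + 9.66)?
FVT: lim_{t→∞} y(t) = lim_{s→0} s*Y(s) where Y(s) = P(s)/s.
= lim_{s→0} P(s) = P(0) = num(0)/den(0) = 5/9.66 = 0.5176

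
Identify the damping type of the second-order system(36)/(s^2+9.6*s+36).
Standard form: ωn²/(s²+2ζωn·s+ωn²) gives ωn=6, ζ=0.8.
Underdamped (ζ = 0.8 < 1)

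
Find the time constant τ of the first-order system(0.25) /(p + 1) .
First-order system: τ = -1/pole. Pole = -1. τ = -1/(-1) = 1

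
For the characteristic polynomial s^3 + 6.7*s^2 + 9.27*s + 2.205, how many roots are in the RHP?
s^3 + 6.7*s^2 + 9.27*s + 2.205 = (s + 0.3)(s + 4.9)(s + 1.5). Poles: -0.3, -1.5, -4.9. RHP poles (Re>0): 0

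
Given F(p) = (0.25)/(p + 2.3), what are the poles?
Set denominator = 0: p + 2.3 = 0 → Poles: -2.3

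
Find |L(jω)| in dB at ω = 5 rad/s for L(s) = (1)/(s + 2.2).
Substitute s = j*5: L(j5) = 0.0737265 - 0.16756j.
|L(j5)| = sqrt(Re² + Im²) = 0.1831.
20*log₁₀(0.1831) = -14.75 dB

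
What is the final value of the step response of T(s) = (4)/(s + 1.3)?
FVT: lim_{t→∞} y(t) = lim_{s→0} s*Y(s) where Y(s) = T(s)/s.
= lim_{s→0} T(s) = T(0) = num(0)/den(0) = 4/1.3 = 3.077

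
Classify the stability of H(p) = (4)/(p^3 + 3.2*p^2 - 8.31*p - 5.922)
Denominator: p^3 + 3.2*p^2 - 8.31*p - 5.922 = (p - 2.1)(p + 4.7)(p + 0.6). Poles: -0.6, -4.7, 2.1. Unstable (1 pole(s) in RHP)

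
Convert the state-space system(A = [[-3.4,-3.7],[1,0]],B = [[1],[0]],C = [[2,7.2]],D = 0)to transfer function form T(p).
T(p) = C(pI - A)⁻¹B + D.
Characteristic polynomial det(pI - A) = p^2 + 3.4*p + 3.7.
Numerator from C·adj(pI-A)·B + D·det(pI-A) = 2*p + 7.2.
T(p) = (2*p + 7.2)/(p^2 + 3.4*p + 3.7)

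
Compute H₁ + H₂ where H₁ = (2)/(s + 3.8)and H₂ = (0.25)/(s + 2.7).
Parallel: H = H₁ + H₂ = (n₁·d₂ + n₂·d₁)/(d₁·d₂).
n₁·d₂ = 2*s + 5.4. n₂·d₁ = 0.25*s + 0.95. Sum = 2.25*s + 6.35. d₁·d₂ = s^2 + 6.5*s + 10.26.
H(s) = (2.25*s + 6.35)/(s^2 + 6.5*s + 10.26)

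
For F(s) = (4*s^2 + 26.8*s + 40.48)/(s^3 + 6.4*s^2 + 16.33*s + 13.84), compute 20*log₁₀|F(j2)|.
Substitute s = j*2: F(j2) = 1.38515 - 1.65326j.
|F(j2)| = sqrt(Re² + Im²) = 2.157.
20*log₁₀(2.157) = 6.68 dB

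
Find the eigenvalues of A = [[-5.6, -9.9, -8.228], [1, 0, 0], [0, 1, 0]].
Eigenvalues solve det(λI - A) = 0.
Characteristic polynomial: λ^3 + 5.6*λ^2 + 9.9*λ + 8.228 = 0.
Factor: (λ + 3.4)(λ^2 + 2.2*λ + 2.42) = 0.
Roots: -1.1 + 1.1j, -1.1 - 1.1j, -3.4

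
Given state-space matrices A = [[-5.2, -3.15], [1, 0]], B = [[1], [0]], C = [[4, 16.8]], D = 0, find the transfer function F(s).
F(s) = C(sI - A)⁻¹B + D.
Characteristic polynomial det(sI - A) = s^2 + 5.2*s + 3.15.
Numerator from C·adj(sI-A)·B + D·det(sI-A) = 4*s + 16.8.
F(s) = (4*s + 16.8)/(s^2 + 5.2*s + 3.15)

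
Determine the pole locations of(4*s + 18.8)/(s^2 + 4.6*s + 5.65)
Set denominator = 0: s^2 + 4.6*s + 5.65 = 0 → Poles: -2.3 + 0.6j, -2.3 - 0.6j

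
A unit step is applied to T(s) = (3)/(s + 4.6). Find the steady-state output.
FVT: lim_{t→∞} y(t) = lim_{s→0} s*Y(s) where Y(s) = T(s)/s.
= lim_{s→0} T(s) = T(0) = num(0)/den(0) = 3/4.6 = 0.6522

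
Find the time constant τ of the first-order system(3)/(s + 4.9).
First-order system: τ = -1/pole. Pole = -4.9. τ = -1/(-4.9) = 0.2041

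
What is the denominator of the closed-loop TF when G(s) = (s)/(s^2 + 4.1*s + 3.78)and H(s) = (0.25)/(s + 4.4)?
Characteristic poly = G_den * H_den + G_num * H_num = (s^3 + 8.5*s^2 + 21.82*s + 16.632) + (0.25*s) = s^3 + 8.5*s^2 + 22.07*s + 16.632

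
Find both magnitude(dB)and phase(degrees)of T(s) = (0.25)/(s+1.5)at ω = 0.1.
Substitute s = j*0.1: T(j0.1) = 0.165929 - 0.0110619j.
|T| = 20*log₁₀(sqrt(Re²+Im²)) = -15.58 dB.
∠T = atan2(Im, Re) = -3.81°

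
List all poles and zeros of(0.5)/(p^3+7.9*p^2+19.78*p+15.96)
Set denominator = 0: p^3 + 7.9*p^2 + 19.78*p + 15.96 = (p + 2.1)(p + 2)(p + 3.8) = 0 → Poles: -2, -2.1, -3.8
Numerator is a nonzero constant (0.5) → Zeros: none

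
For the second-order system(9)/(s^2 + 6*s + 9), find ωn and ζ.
Standard form: ωn²/(s²+2ζωn·s+ωn²).
const=9=ωn² → ωn=3, s coeff=6=2ζωn → ζ=1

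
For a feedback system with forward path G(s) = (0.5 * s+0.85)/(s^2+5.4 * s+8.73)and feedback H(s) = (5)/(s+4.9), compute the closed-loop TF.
Closed-loop T = G/(1+GH).
Numerator: G_num * H_den = 0.5*s^2 + 3.3*s + 4.165.
Denominator: G_den * H_den + G_num * H_num = (s^3 + 10.3*s^2 + 35.19*s + 42.777) + (2.5*s + 4.25) = s^3 + 10.3*s^2 + 37.69*s + 47.027.
T(s) = (0.5*s^2 + 3.3*s + 4.165)/(s^3 + 10.3*s^2 + 37.69*s + 47.027)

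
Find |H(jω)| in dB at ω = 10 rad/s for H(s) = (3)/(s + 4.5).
Substitute s = j*10: H(j10) = 0.112266 - 0.24948j.
|H(j10)| = sqrt(Re² + Im²) = 0.2736.
20*log₁₀(0.2736) = -11.26 dB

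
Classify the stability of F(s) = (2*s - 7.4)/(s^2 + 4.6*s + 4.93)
Denominator: s^2 + 4.6*s + 4.93 = (s + 2.9)(s + 1.7). Poles: -1.7, -2.9. Stable (all poles in LHP)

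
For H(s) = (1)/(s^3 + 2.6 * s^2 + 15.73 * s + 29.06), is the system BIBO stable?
Denominator: s^3 + 2.6*s^2 + 15.73*s + 29.06 = (s + 2)(s^2 + 0.6*s + 14.53). Poles: -0.3 + 3.8j, -0.3 - 3.8j, -2. All Re(p)<0: Yes (stable)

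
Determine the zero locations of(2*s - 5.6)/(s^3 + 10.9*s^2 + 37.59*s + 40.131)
Set numerator = 0: 2*s - 5.6 = 0 → Zeros: 2.8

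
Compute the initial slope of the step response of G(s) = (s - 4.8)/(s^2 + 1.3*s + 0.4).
IVT: y'(0⁺) = lim_{s→∞} s²·Y(s) = lim_{s→∞} s·G(s).
deg(num) = 1, deg(den) = 2, relative degree = 1, so s·G(s) → (leading num)/(leading den) = 1/1 = 1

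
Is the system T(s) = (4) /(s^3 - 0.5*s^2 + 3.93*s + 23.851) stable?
Denominator: s^3 - 0.5*s^2 + 3.93*s + 23.851 = (s + 2.3)(s^2 - 2.8*s + 10.37). Poles: -2.3, 1.4 + 2.9j, 1.4 - 2.9j. All Re(p)<0: No (unstable)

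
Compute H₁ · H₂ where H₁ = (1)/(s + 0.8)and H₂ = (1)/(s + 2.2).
Series: H = H₁ · H₂ = (n₁·n₂)/(d₁·d₂).
Num: n₁·n₂ = 1. Den: d₁·d₂ = s^2 + 3*s + 1.76.
H(s) = (1)/(s^2 + 3*s + 1.76)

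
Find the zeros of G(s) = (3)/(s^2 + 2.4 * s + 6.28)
Numerator is a nonzero constant (3) → Zeros: none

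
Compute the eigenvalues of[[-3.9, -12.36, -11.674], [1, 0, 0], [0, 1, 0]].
Eigenvalues solve det(λI - A) = 0.
Characteristic polynomial: λ^3 + 3.9*λ^2 + 12.36*λ + 11.674 = 0.
Factor: (λ + 1.3)(λ^2 + 2.6*λ + 8.98) = 0.
Roots: -1.3, -1.3 + 2.7j, -1.3 - 2.7j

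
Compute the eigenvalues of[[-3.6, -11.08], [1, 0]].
Eigenvalues solve det(λI - A) = 0.
Characteristic polynomial: λ^2 + 3.6*λ + 11.08 = 0.
Roots: -1.8 + 2.8j, -1.8 - 2.8j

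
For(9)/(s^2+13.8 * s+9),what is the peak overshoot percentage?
Standard form: ωn²/(s²+2ζωn·s+ωn²) → ωn = 3, ζ = 2.3.
ζ ≥ 1, so the response is non-oscillatory: peak overshoot = 0%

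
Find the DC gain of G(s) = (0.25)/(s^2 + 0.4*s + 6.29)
DC gain = G(0) = num(0)/den(0) = 0.25/6.29 = 0.03975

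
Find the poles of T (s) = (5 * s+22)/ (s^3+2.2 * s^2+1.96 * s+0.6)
Set denominator = 0: s^3 + 2.2*s^2 + 1.96*s + 0.6 = (s + 0.6)(s^2 + 1.6*s + 1) = 0 → Poles: -0.6, -0.8 + 0.6j, -0.8 - 0.6j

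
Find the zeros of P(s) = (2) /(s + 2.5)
Numerator is a nonzero constant (2) → Zeros: none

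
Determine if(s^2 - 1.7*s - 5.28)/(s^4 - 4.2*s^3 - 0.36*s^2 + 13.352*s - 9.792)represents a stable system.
Denominator: s^4 - 4.2*s^3 - 0.36*s^2 + 13.352*s - 9.792 = (s - 1)(s + 1.8)(s - 3.4)(s - 1.6). Poles: -1.8, 1, 1.6, 3.4. All Re(p)<0: No (unstable)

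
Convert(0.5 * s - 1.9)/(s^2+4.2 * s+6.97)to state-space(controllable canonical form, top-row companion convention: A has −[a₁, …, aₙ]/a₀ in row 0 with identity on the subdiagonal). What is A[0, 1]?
Reachable canonical form for den = s^2 + 4.2*s + 6.97: top row of A = -[a₁,a₂,...,aₙ]/a₀, ones on the subdiagonal, zeros elsewhere.
A = [[-4.2, -6.97], [1, 0]].
A[0,1] = -6.97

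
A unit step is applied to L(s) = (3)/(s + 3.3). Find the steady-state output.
FVT: lim_{t→∞} y(t) = lim_{s→0} s*Y(s) where Y(s) = L(s)/s.
= lim_{s→0} L(s) = L(0) = num(0)/den(0) = 3/3.3 = 0.9091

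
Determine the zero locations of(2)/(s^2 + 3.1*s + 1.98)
Numerator is a nonzero constant (2) → Zeros: none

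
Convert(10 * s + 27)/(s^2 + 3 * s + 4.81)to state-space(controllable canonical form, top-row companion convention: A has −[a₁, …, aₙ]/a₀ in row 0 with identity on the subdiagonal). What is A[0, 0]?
Reachable canonical form for den = s^2 + 3*s + 4.81: top row of A = -[a₁,a₂,...,aₙ]/a₀, ones on the subdiagonal, zeros elsewhere.
A = [[-3, -4.81], [1, 0]].
A[0,0] = -3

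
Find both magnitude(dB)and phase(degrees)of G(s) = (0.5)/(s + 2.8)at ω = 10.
Substitute s = j*10: G(j10) = 0.0129822 - 0.046365j.
|G| = 20*log₁₀(sqrt(Re²+Im²)) = -26.35 dB.
∠G = atan2(Im, Re) = -74.36°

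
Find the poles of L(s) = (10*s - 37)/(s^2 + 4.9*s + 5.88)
Set denominator = 0: s^2 + 4.9*s + 5.88 = (s + 2.1)(s + 2.8) = 0 → Poles: -2.1, -2.8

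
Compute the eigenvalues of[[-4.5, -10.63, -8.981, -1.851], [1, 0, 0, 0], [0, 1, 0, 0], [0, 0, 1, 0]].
Eigenvalues solve det(λI - A) = 0.
Characteristic polynomial: λ^4 + 4.5*λ^3 + 10.63*λ^2 + 8.981*λ + 1.851 = 0.
Factor: (λ + 1)(λ + 0.3)(λ^2 + 3.2*λ + 6.17) = 0.
Roots: -0.3, -1, -1.6 + 1.9j, -1.6 - 1.9j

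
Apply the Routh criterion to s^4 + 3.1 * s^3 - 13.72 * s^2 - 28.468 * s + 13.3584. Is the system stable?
Routh array:
s^4: [1, -13.72, 13.3584]; s^3: [3.1, -28.468]; s^2: [-4.53677, 13.3584]; s^1: [-19.3401]; s^0: [13.3584]
First column: [1, 3.1, -4.53677, -19.3401, 13.3584]. Sign changes = 2.
No, unstable (2 RHP root(s))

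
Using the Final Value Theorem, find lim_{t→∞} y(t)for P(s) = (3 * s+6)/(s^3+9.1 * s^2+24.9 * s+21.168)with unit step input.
FVT: lim_{t→∞} y(t) = lim_{s→0} s*Y(s) where Y(s) = P(s)/s.
= lim_{s→0} P(s) = P(0) = num(0)/den(0) = 6/21.168 = 0.2834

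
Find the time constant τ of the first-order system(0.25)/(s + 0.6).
First-order system: τ = -1/pole. Pole = -0.6. τ = -1/(-0.6) = 1.667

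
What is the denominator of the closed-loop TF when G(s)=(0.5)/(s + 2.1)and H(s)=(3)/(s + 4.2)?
Characteristic poly = G_den * H_den + G_num * H_num = (s^2 + 6.3*s + 8.82) + (1.5) = s^2 + 6.3*s + 10.32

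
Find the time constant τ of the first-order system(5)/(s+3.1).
First-order system: τ = -1/pole. Pole = -3.1. τ = -1/(-3.1) = 0.3226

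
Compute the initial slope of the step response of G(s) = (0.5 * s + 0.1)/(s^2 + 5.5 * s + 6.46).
IVT: y'(0⁺) = lim_{s→∞} s²·Y(s) = lim_{s→∞} s·G(s).
deg(num) = 1, deg(den) = 2, relative degree = 1, so s·G(s) → (leading num)/(leading den) = 0.5/1 = 0.5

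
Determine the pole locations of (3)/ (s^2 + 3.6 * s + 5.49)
Set denominator = 0: s^2 + 3.6*s + 5.49 = 0 → Poles: -1.8 + 1.5j, -1.8 - 1.5j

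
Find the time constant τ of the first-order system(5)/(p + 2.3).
First-order system: τ = -1/pole. Pole = -2.3. τ = -1/(-2.3) = 0.4348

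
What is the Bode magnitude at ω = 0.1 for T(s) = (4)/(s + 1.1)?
Substitute s = j*0.1: T(j0.1) = 3.60656 - 0.327869j.
|T(j0.1)| = sqrt(Re² + Im²) = 3.621.
20*log₁₀(3.621) = 11.18 dB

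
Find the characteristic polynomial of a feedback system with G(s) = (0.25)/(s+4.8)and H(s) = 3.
Characteristic poly = G_den * H_den + G_num * H_num = (s + 4.8) + (0.75) = s + 5.55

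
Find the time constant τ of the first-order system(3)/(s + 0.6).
First-order system: τ = -1/pole. Pole = -0.6. τ = -1/(-0.6) = 1.667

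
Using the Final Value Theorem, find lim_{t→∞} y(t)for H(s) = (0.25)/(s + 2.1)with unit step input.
FVT: lim_{t→∞} y(t) = lim_{s→0} s*Y(s) where Y(s) = H(s)/s.
= lim_{s→0} H(s) = H(0) = num(0)/den(0) = 0.25/2.1 = 0.119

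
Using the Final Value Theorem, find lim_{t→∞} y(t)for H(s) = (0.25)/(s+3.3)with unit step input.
FVT: lim_{t→∞} y(t) = lim_{s→0} s*Y(s) where Y(s) = H(s)/s.
= lim_{s→0} H(s) = H(0) = num(0)/den(0) = 0.25/3.3 = 0.07576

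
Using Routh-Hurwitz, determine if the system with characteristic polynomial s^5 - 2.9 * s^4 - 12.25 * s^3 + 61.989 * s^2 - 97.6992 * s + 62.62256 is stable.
Routh array:
s^5: [1, -12.25, -97.6992]; s^4: [-2.9, 61.989, 62.62256]; s^3: [9.12552, -76.1052]; s^2: [37.8035, 62.62256]; s^1: [-91.2219]; s^0: [62.62256]
First column: [1, -2.9, 9.12552, 37.8035, -91.2219, 62.62256]. Sign changes = 4.
No, unstable (4 RHP root(s))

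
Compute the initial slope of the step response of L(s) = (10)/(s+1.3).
IVT: y'(0⁺) = lim_{s→∞} s²·Y(s) = lim_{s→∞} s·L(s).
deg(num) = 0, deg(den) = 1, relative degree = 1, so s·L(s) → (leading num)/(leading den) = 10/1 = 10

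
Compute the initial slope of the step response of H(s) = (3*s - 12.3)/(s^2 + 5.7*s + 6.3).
IVT: y'(0⁺) = lim_{s→∞} s²·Y(s) = lim_{s→∞} s·H(s).
deg(num) = 1, deg(den) = 2, relative degree = 1, so s·H(s) → (leading num)/(leading den) = 3/1 = 3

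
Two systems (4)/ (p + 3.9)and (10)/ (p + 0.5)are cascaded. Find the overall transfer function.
Series: H = H₁ · H₂ = (n₁·n₂)/(d₁·d₂).
Num: n₁·n₂ = 40. Den: d₁·d₂ = p^2 + 4.4*p + 1.95.
H(p) = (40)/(p^2 + 4.4*p + 1.95)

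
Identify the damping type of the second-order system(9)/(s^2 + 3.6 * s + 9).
Standard form: ωn²/(s²+2ζωn·s+ωn²) gives ωn=3, ζ=0.6.
Underdamped (ζ = 0.6 < 1)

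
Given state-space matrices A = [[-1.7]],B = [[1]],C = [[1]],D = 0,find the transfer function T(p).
T(p) = C(pI - A)⁻¹B + D.
Characteristic polynomial det(pI - A) = p + 1.7.
Numerator from C·adj(pI-A)·B + D·det(pI-A) = 1.
T(p) = (1)/(p + 1.7)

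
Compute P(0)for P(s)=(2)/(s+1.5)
DC gain = P(0) = num(0)/den(0) = 2/1.5 = 1.333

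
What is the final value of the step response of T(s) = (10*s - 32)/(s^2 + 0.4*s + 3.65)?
FVT: lim_{t→∞} y(t) = lim_{s→0} s*Y(s) where Y(s) = T(s)/s.
= lim_{s→0} T(s) = T(0) = num(0)/den(0) = -32/3.65 = -8.767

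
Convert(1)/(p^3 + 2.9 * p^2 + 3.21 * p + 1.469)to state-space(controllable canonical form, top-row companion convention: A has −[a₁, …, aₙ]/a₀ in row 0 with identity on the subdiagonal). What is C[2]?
Reachable canonical form: C = numerator coefficients (right-aligned, zero-padded to length n).
num = 1, C = [[0, 0, 1]].
C[2] = 1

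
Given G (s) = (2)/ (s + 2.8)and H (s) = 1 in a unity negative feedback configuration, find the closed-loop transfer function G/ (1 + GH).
Closed-loop T = G/(1+GH).
Numerator: G_num * H_den = 2.
Denominator: G_den * H_den + G_num * H_num = (s + 2.8) + (2) = s + 4.8.
T(s) = (2)/(s + 4.8)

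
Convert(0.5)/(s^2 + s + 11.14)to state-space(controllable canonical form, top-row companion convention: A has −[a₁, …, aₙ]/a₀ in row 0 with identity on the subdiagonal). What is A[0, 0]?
Reachable canonical form for den = s^2 + s + 11.14: top row of A = -[a₁,a₂,...,aₙ]/a₀, ones on the subdiagonal, zeros elsewhere.
A = [[-1, -11.14], [1, 0]].
A[0,0] = -1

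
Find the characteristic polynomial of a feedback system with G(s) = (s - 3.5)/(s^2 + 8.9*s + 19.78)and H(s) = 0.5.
Characteristic poly = G_den * H_den + G_num * H_num = (s^2 + 8.9*s + 19.78) + (0.5*s - 1.75) = s^2 + 9.4*s + 18.03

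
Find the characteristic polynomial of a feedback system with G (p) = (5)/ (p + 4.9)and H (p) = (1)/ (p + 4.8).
Characteristic poly = G_den * H_den + G_num * H_num = (p^2 + 9.7*p + 23.52) + (5) = p^2 + 9.7*p + 28.52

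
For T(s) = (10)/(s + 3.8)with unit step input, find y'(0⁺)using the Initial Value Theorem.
IVT: y'(0⁺) = lim_{s→∞} s²·Y(s) = lim_{s→∞} s·T(s).
deg(num) = 0, deg(den) = 1, relative degree = 1, so s·T(s) → (leading num)/(leading den) = 10/1 = 10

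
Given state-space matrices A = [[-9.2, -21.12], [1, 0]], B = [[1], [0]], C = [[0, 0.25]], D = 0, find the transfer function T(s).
T(s) = C(sI - A)⁻¹B + D.
Characteristic polynomial det(sI - A) = s^2 + 9.2*s + 21.12.
Numerator from C·adj(sI-A)·B + D·det(sI-A) = 0.25.
T(s) = (0.25)/(s^2 + 9.2*s + 21.12)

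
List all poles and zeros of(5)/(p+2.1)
Set denominator = 0: p + 2.1 = 0 → Poles: -2.1
Numerator is a nonzero constant (5) → Zeros: none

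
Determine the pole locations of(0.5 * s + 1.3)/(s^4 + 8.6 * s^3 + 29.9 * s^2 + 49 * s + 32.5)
Set denominator = 0: s^4 + 8.6*s^3 + 29.9*s^2 + 49*s + 32.5 = (s^2 + 4.6*s + 6.5)(s^2 + 4*s + 5) = 0 → Poles: -2 + 1j, -2 - 1j, -2.3 + 1.1j, -2.3 - 1.1j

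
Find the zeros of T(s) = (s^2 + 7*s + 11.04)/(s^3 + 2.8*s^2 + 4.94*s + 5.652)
Set numerator = 0: s^2 + 7*s + 11.04 = (s + 2.4)(s + 4.6) = 0 → Zeros: -2.4, -4.6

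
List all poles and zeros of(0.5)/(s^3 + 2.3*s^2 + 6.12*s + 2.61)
Set denominator = 0: s^3 + 2.3*s^2 + 6.12*s + 2.61 = (s + 0.5)(s^2 + 1.8*s + 5.22) = 0 → Poles: -0.5, -0.9 + 2.1j, -0.9 - 2.1j
Numerator is a nonzero constant (0.5) → Zeros: none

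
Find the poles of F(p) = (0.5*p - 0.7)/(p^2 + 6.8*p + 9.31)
Set denominator = 0: p^2 + 6.8*p + 9.31 = (p + 4.9)(p + 1.9) = 0 → Poles: -1.9, -4.9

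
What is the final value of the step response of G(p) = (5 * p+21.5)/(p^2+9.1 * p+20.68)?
FVT: lim_{t→∞} y(t) = lim_{p→0} p*Y(p) where Y(p) = G(p)/p.
= lim_{p→0} G(p) = G(0) = num(0)/den(0) = 21.5/20.68 = 1.04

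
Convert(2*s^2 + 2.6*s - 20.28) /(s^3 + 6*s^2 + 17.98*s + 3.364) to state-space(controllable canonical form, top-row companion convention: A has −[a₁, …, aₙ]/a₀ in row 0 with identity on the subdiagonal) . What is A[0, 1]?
Reachable canonical form for den = s^3 + 6*s^2 + 17.98*s + 3.364: top row of A = -[a₁,a₂,...,aₙ]/a₀, ones on the subdiagonal, zeros elsewhere.
A = [[-6, -17.98, -3.364], [1, 0, 0], [0, 1, 0]].
A[0,1] = -17.98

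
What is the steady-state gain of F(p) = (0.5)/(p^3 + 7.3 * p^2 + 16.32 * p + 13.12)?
DC gain = F(0) = num(0)/den(0) = 0.5/13.12 = 0.03811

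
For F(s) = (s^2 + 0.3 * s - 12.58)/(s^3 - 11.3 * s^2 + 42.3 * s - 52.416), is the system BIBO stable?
Denominator: s^3 - 11.3*s^2 + 42.3*s - 52.416 = (s - 4.2)(s - 3.9)(s - 3.2). Poles: 3.2, 3.9, 4.2. All Re(p)<0: No (unstable)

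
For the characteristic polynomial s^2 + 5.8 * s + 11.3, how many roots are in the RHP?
Poles: -2.9 + 1.7j, -2.9 - 1.7j. RHP poles (Re>0): 0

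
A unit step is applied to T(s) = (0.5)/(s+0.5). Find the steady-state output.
FVT: lim_{t→∞} y(t) = lim_{s→0} s*Y(s) where Y(s) = T(s)/s.
= lim_{s→0} T(s) = T(0) = num(0)/den(0) = 0.5/0.5 = 1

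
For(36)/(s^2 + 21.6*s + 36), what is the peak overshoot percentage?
Standard form: ωn²/(s²+2ζωn·s+ωn²) → ωn = 6, ζ = 1.8.
ζ ≥ 1, so the response is non-oscillatory: peak overshoot = 0%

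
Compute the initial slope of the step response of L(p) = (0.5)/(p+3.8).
IVT: y'(0⁺) = lim_{p→∞} p²·Y(p) = lim_{p→∞} p·L(p).
deg(num) = 0, deg(den) = 1, relative degree = 1, so p·L(p) → (leading num)/(leading den) = 0.5/1 = 0.5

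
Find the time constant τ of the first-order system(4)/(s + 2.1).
First-order system: τ = -1/pole. Pole = -2.1. τ = -1/(-2.1) = 0.4762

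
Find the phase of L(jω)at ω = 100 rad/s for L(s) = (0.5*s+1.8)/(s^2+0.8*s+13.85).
Substitute s = j*100: L(j100) = -0.00014013 - 0.00500806j.
∠L(j100) = atan2(Im, Re) = atan2(-0.00500806, -0.00014013) = -91.60°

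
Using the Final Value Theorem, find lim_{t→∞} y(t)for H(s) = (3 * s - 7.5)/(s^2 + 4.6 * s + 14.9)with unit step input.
FVT: lim_{t→∞} y(t) = lim_{s→0} s*Y(s) where Y(s) = H(s)/s.
= lim_{s→0} H(s) = H(0) = num(0)/den(0) = -7.5/14.9 = -0.5034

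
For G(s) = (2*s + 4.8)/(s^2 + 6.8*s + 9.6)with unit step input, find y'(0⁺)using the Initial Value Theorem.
IVT: y'(0⁺) = lim_{s→∞} s²·Y(s) = lim_{s→∞} s·G(s).
deg(num) = 1, deg(den) = 2, relative degree = 1, so s·G(s) → (leading num)/(leading den) = 2/1 = 2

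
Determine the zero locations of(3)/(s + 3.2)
Numerator is a nonzero constant (3) → Zeros: none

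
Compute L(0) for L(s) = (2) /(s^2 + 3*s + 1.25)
DC gain = L(0) = num(0)/den(0) = 2/1.25 = 1.6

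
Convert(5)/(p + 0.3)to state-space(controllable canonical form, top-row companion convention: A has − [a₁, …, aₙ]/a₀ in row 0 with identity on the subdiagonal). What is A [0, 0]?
Reachable canonical form for den = p + 0.3: top row of A = -[a₁,a₂,...,aₙ]/a₀, ones on the subdiagonal, zeros elsewhere.
A = [[-0.3]].
A[0,0] = -0.3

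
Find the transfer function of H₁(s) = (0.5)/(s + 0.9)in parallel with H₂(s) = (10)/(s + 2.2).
Parallel: H = H₁ + H₂ = (n₁·d₂ + n₂·d₁)/(d₁·d₂).
n₁·d₂ = 0.5*s + 1.1. n₂·d₁ = 10*s + 9. Sum = 10.5*s + 10.1. d₁·d₂ = s^2 + 3.1*s + 1.98.
H(s) = (10.5*s + 10.1)/(s^2 + 3.1*s + 1.98)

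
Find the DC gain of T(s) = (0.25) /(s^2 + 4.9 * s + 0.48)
DC gain = T(0) = num(0)/den(0) = 0.25/0.48 = 0.5208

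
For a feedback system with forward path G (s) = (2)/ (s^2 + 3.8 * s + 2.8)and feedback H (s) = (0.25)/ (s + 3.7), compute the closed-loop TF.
Closed-loop T = G/(1+GH).
Numerator: G_num * H_den = 2*s + 7.4.
Denominator: G_den * H_den + G_num * H_num = (s^3 + 7.5*s^2 + 16.86*s + 10.36) + (0.5) = s^3 + 7.5*s^2 + 16.86*s + 10.86.
T(s) = (2*s + 7.4)/(s^3 + 7.5*s^2 + 16.86*s + 10.86)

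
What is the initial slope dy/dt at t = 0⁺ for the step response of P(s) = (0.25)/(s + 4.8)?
IVT: y'(0⁺) = lim_{s→∞} s²·Y(s) = lim_{s→∞} s·P(s).
deg(num) = 0, deg(den) = 1, relative degree = 1, so s·P(s) → (leading num)/(leading den) = 0.25/1 = 0.25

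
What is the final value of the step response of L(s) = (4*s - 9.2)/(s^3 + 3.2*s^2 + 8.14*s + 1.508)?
FVT: lim_{t→∞} y(t) = lim_{s→0} s*Y(s) where Y(s) = L(s)/s.
= lim_{s→0} L(s) = L(0) = num(0)/den(0) = -9.2/1.508 = -6.101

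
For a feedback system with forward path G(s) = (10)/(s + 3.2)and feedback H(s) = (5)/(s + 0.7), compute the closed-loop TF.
Closed-loop T = G/(1+GH).
Numerator: G_num * H_den = 10*s + 7.
Denominator: G_den * H_den + G_num * H_num = (s^2 + 3.9*s + 2.24) + (50) = s^2 + 3.9*s + 52.24.
T(s) = (10*s + 7)/(s^2 + 3.9*s + 52.24)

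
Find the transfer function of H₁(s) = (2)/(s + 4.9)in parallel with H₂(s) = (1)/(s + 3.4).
Parallel: H = H₁ + H₂ = (n₁·d₂ + n₂·d₁)/(d₁·d₂).
n₁·d₂ = 2*s + 6.8. n₂·d₁ = s + 4.9. Sum = 3*s + 11.7. d₁·d₂ = s^2 + 8.3*s + 16.66.
H(s) = (3*s + 11.7)/(s^2 + 8.3*s + 16.66)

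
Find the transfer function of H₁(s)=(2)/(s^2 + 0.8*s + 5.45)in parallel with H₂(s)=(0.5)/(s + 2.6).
Parallel: H = H₁ + H₂ = (n₁·d₂ + n₂·d₁)/(d₁·d₂).
n₁·d₂ = 2*s + 5.2. n₂·d₁ = 0.5*s^2 + 0.4*s + 2.725. Sum = 0.5*s^2 + 2.4*s + 7.925. d₁·d₂ = s^3 + 3.4*s^2 + 7.53*s + 14.17.
H(s) = (0.5*s^2 + 2.4*s + 7.925)/(s^3 + 3.4*s^2 + 7.53*s + 14.17)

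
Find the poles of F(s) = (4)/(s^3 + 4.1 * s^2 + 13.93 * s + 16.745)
Set denominator = 0: s^3 + 4.1*s^2 + 13.93*s + 16.745 = (s + 1.7)(s^2 + 2.4*s + 9.85) = 0 → Poles: -1.2 + 2.9j, -1.2 - 2.9j, -1.7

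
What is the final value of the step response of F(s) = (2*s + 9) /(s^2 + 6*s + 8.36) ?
FVT: lim_{t→∞} y(t) = lim_{s→0} s*Y(s) where Y(s) = F(s)/s.
= lim_{s→0} F(s) = F(0) = num(0)/den(0) = 9/8.36 = 1.077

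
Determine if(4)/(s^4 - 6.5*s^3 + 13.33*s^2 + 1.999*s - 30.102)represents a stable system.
Denominator: s^4 - 6.5*s^3 + 13.33*s^2 + 1.999*s - 30.102 = (s + 1.2)(s - 2.9)(s^2 - 4.8*s + 8.65). Poles: -1.2, 2.4 + 1.7j, 2.4 - 1.7j, 2.9. All Re(p)<0: No (unstable)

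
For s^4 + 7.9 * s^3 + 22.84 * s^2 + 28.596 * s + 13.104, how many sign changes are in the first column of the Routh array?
Routh array:
s^4: [1, 22.84, 13.104]; s^3: [7.9, 28.596]; s^2: [19.2203, 13.104]; s^1: [23.2099]; s^0: [13.104]
First column: [1, 7.9, 19.2203, 23.2099, 13.104]. Sign changes = 0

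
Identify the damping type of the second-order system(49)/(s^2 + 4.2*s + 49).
Standard form: ωn²/(s²+2ζωn·s+ωn²) gives ωn=7, ζ=0.3.
Underdamped (ζ = 0.3 < 1)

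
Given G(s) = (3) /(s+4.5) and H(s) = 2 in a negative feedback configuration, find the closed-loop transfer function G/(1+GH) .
Closed-loop T = G/(1+GH).
Numerator: G_num * H_den = 3.
Denominator: G_den * H_den + G_num * H_num = (s + 4.5) + (6) = s + 10.5.
T(s) = (3)/(s + 10.5)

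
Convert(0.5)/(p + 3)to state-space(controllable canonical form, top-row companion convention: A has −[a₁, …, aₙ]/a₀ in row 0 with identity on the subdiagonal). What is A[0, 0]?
Reachable canonical form for den = p + 3: top row of A = -[a₁,a₂,...,aₙ]/a₀, ones on the subdiagonal, zeros elsewhere.
A = [[-3]].
A[0,0] = -3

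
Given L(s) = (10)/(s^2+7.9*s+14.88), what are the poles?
Set denominator = 0: s^2 + 7.9*s + 14.88 = (s + 3.1)(s + 4.8) = 0 → Poles: -3.1, -4.8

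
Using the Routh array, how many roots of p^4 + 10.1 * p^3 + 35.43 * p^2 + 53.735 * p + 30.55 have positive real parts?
Routh array:
p^4: [1, 35.43, 30.55]; p^3: [10.1, 53.735]; p^2: [30.1097, 30.55]; p^1: [43.4873]; p^0: [30.55]
First column: [1, 10.1, 30.1097, 43.4873, 30.55]. Sign changes = RHP roots = 0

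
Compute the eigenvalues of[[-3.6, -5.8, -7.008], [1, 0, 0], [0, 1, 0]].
Eigenvalues solve det(λI - A) = 0.
Characteristic polynomial: λ^3 + 3.6*λ^2 + 5.8*λ + 7.008 = 0.
Factor: (λ + 2.4)(λ^2 + 1.2*λ + 2.92) = 0.
Roots: -0.6 + 1.6j, -0.6 - 1.6j, -2.4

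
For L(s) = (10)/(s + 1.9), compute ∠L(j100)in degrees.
Substitute s = j*100: L(j100) = 0.00189931 - 0.0999639j.
∠L(j100) = atan2(Im, Re) = atan2(-0.0999639, 0.00189931) = -88.91°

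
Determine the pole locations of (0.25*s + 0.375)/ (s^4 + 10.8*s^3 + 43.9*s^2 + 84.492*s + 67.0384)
Set denominator = 0: s^4 + 10.8*s^3 + 43.9*s^2 + 84.492*s + 67.0384 = (s + 2.6)(s + 4.4)(s^2 + 3.8*s + 5.86) = 0 → Poles: -1.9 + 1.5j, -1.9 - 1.5j, -2.6, -4.4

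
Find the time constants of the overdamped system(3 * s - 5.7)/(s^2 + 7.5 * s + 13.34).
Overdamped: real poles at -4.6, -2.9. τ = -1/pole → τ₁ = 0.2174, τ₂ = 0.3448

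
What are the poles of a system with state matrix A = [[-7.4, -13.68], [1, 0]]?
Eigenvalues solve det(λI - A) = 0.
Characteristic polynomial: λ^2 + 7.4*λ + 13.68 = 0.
Factor: (λ + 3.6)(λ + 3.8) = 0.
Roots: -3.6, -3.8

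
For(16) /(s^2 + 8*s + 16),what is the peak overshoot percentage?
Standard form: ωn²/(s²+2ζωn·s+ωn²) → ωn = 4, ζ = 1.
ζ ≥ 1, so the response is non-oscillatory: peak overshoot = 0%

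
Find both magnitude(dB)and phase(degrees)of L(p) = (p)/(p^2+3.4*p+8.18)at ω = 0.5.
Substitute p = j*0.5: L(j0.5) = 0.0129229 + 0.0602814j.
|L| = 20*log₁₀(sqrt(Re²+Im²)) = -24.20 dB.
∠L = atan2(Im, Re) = 77.90°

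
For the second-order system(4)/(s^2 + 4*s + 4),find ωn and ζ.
Standard form: ωn²/(s²+2ζωn·s+ωn²).
const=4=ωn² → ωn=2, s coeff=4=2ζωn → ζ=1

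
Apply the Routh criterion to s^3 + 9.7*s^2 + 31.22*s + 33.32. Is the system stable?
Routh array:
s^3: [1, 31.22]; s^2: [9.7, 33.32]; s^1: [27.7849]; s^0: [33.32]
First column: [1, 9.7, 27.7849, 33.32]. Sign changes = 0.
Yes, stable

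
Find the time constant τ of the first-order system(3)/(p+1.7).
First-order system: τ = -1/pole. Pole = -1.7. τ = -1/(-1.7) = 0.5882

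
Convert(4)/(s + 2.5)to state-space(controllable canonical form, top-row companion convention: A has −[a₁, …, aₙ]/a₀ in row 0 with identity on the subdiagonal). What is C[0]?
Reachable canonical form: C = numerator coefficients (right-aligned, zero-padded to length n).
num = 4, C = [[4]].
C[0] = 4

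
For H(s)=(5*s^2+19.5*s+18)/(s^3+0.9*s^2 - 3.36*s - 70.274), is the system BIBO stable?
Denominator: s^3 + 0.9*s^2 - 3.36*s - 70.274 = (s - 4.1)(s^2 + 5*s + 17.14). Poles: -2.5 + 3.3j, -2.5 - 3.3j, 4.1. All Re(p)<0: No (unstable)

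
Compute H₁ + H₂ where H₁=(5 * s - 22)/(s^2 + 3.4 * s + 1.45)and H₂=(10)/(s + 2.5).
Parallel: H = H₁ + H₂ = (n₁·d₂ + n₂·d₁)/(d₁·d₂).
n₁·d₂ = 5*s^2 - 9.5*s - 55. n₂·d₁ = 10*s^2 + 34*s + 14.5. Sum = 15*s^2 + 24.5*s - 40.5. d₁·d₂ = s^3 + 5.9*s^2 + 9.95*s + 3.625.
H(s) = (15*s^2 + 24.5*s - 40.5)/(s^3 + 5.9*s^2 + 9.95*s + 3.625)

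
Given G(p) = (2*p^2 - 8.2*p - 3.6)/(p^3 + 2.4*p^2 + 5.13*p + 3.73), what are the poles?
Set denominator = 0: p^3 + 2.4*p^2 + 5.13*p + 3.73 = (p + 1)(p^2 + 1.4*p + 3.73) = 0 → Poles: -0.7 + 1.8j, -0.7 - 1.8j, -1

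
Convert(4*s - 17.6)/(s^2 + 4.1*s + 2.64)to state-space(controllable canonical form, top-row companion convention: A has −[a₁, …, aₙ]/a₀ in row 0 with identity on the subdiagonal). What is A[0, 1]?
Reachable canonical form for den = s^2 + 4.1*s + 2.64: top row of A = -[a₁,a₂,...,aₙ]/a₀, ones on the subdiagonal, zeros elsewhere.
A = [[-4.1, -2.64], [1, 0]].
A[0,1] = -2.64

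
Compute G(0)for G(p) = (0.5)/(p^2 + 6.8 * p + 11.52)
DC gain = G(0) = num(0)/den(0) = 0.5/11.52 = 0.0434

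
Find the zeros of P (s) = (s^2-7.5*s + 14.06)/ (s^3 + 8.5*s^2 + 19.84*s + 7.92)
Set numerator = 0: s^2 - 7.5*s + 14.06 = (s - 3.8)(s - 3.7) = 0 → Zeros: 3.7, 3.8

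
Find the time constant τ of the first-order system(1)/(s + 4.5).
First-order system: τ = -1/pole. Pole = -4.5. τ = -1/(-4.5) = 0.2222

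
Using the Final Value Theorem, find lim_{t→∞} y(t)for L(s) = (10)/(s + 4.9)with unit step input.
FVT: lim_{t→∞} y(t) = lim_{s→0} s*Y(s) where Y(s) = L(s)/s.
= lim_{s→0} L(s) = L(0) = num(0)/den(0) = 10/4.9 = 2.041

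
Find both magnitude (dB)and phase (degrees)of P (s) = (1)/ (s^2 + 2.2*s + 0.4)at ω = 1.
Substitute s = j*1: P(j1) = -0.115385 - 0.423077j.
|P| = 20*log₁₀(sqrt(Re²+Im²)) = -7.16 dB.
∠P = atan2(Im, Re) = -105.26°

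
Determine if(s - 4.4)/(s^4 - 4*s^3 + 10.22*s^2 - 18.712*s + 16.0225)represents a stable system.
Denominator: s^4 - 4*s^3 + 10.22*s^2 - 18.712*s + 16.0225 = (s^2 - 0.6*s + 4.93)(s^2 - 3.4*s + 3.25). Poles: 0.3 + 2.2j, 0.3 - 2.2j, 1.7 + 0.6j, 1.7 - 0.6j. All Re(p)<0: No (unstable)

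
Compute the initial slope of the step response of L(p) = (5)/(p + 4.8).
IVT: y'(0⁺) = lim_{p→∞} p²·Y(p) = lim_{p→∞} p·L(p).
deg(num) = 0, deg(den) = 1, relative degree = 1, so p·L(p) → (leading num)/(leading den) = 5/1 = 5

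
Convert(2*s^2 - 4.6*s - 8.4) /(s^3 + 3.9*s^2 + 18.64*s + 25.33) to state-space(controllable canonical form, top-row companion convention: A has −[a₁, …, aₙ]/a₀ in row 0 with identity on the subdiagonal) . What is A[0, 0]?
Reachable canonical form for den = s^3 + 3.9*s^2 + 18.64*s + 25.33: top row of A = -[a₁,a₂,...,aₙ]/a₀, ones on the subdiagonal, zeros elsewhere.
A = [[-3.9, -18.64, -25.33], [1, 0, 0], [0, 1, 0]].
A[0,0] = -3.9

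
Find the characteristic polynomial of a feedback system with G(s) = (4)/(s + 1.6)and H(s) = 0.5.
Characteristic poly = G_den * H_den + G_num * H_num = (s + 1.6) + (2) = s + 3.6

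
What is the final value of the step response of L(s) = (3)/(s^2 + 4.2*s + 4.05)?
FVT: lim_{t→∞} y(t) = lim_{s→0} s*Y(s) where Y(s) = L(s)/s.
= lim_{s→0} L(s) = L(0) = num(0)/den(0) = 3/4.05 = 0.7407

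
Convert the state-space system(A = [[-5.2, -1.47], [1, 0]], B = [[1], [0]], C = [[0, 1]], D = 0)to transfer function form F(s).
F(s) = C(sI - A)⁻¹B + D.
Characteristic polynomial det(sI - A) = s^2 + 5.2*s + 1.47.
Numerator from C·adj(sI-A)·B + D·det(sI-A) = 1.
F(s) = (1)/(s^2 + 5.2*s + 1.47)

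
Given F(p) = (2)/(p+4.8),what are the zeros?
Numerator is a nonzero constant (2) → Zeros: none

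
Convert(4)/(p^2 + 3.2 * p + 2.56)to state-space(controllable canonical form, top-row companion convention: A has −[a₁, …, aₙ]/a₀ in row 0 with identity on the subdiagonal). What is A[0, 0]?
Reachable canonical form for den = p^2 + 3.2*p + 2.56: top row of A = -[a₁,a₂,...,aₙ]/a₀, ones on the subdiagonal, zeros elsewhere.
A = [[-3.2, -2.56], [1, 0]].
A[0,0] = -3.2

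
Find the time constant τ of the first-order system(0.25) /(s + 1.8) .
First-order system: τ = -1/pole. Pole = -1.8. τ = -1/(-1.8) = 0.5556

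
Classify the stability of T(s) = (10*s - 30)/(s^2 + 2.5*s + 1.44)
Denominator: s^2 + 2.5*s + 1.44 = (s + 0.9)(s + 1.6). Poles: -0.9, -1.6. Stable (all poles in LHP)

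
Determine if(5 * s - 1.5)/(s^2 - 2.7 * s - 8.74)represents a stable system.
Denominator: s^2 - 2.7*s - 8.74 = (s - 4.6)(s + 1.9). Poles: -1.9, 4.6. All Re(p)<0: No (unstable)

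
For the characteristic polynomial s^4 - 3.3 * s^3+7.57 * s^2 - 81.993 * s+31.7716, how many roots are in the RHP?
s^4 - 3.3*s^3 + 7.57*s^2 - 81.993*s + 31.7716 = (s - 4.9)(s - 0.4)(s^2 + 2*s + 16.21). Poles: -1 + 3.9j, -1 - 3.9j, 0.4, 4.9. RHP poles (Re>0): 2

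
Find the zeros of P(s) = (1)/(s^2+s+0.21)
Numerator is a nonzero constant (1) → Zeros: none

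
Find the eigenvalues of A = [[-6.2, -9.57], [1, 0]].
Eigenvalues solve det(λI - A) = 0.
Characteristic polynomial: λ^2 + 6.2*λ + 9.57 = 0.
Factor: (λ + 2.9)(λ + 3.3) = 0.
Roots: -2.9, -3.3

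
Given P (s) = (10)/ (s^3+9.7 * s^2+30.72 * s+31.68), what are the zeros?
Numerator is a nonzero constant (10) → Zeros: none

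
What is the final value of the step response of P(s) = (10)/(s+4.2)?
FVT: lim_{t→∞} y(t) = lim_{s→0} s*Y(s) where Y(s) = P(s)/s.
= lim_{s→0} P(s) = P(0) = num(0)/den(0) = 10/4.2 = 2.381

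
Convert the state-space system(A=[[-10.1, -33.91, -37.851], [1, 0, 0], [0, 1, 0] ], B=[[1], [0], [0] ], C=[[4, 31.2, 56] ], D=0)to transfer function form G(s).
G(s) = C(sI - A)⁻¹B + D.
Characteristic polynomial det(sI - A) = s^3 + 10.1*s^2 + 33.91*s + 37.851.
Numerator from C·adj(sI-A)·B + D·det(sI-A) = 4*s^2 + 31.2*s + 56.
G(s) = (4*s^2 + 31.2*s + 56)/(s^3 + 10.1*s^2 + 33.91*s + 37.851)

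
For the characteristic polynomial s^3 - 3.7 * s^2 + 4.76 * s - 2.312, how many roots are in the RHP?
s^3 - 3.7*s^2 + 4.76*s - 2.312 = (s - 1.7)(s^2 - 2*s + 1.36). Poles: 1 + 0.6j, 1 - 0.6j, 1.7. RHP poles (Re>0): 3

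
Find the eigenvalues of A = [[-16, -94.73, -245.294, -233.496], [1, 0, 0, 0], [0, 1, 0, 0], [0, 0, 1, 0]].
Eigenvalues solve det(λI - A) = 0.
Characteristic polynomial: λ^4 + 16*λ^3 + 94.73*λ^2 + 245.294*λ + 233.496 = 0.
Factor: (λ + 2.7)(λ + 4)(λ + 4.7)(λ + 4.6) = 0.
Roots: -2.7, -4, -4.6, -4.7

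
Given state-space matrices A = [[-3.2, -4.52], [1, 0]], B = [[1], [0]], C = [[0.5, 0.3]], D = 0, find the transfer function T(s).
T(s) = C(sI - A)⁻¹B + D.
Characteristic polynomial det(sI - A) = s^2 + 3.2*s + 4.52.
Numerator from C·adj(sI-A)·B + D·det(sI-A) = 0.5*s + 0.3.
T(s) = (0.5*s + 0.3)/(s^2 + 3.2*s + 4.52)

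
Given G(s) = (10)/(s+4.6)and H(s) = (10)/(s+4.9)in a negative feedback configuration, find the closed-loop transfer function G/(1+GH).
Closed-loop T = G/(1+GH).
Numerator: G_num * H_den = 10*s + 49.
Denominator: G_den * H_den + G_num * H_num = (s^2 + 9.5*s + 22.54) + (100) = s^2 + 9.5*s + 122.54.
T(s) = (10*s + 49)/(s^2 + 9.5*s + 122.54)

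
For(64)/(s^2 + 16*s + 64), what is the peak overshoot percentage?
Standard form: ωn²/(s²+2ζωn·s+ωn²) → ωn = 8, ζ = 1.
ζ ≥ 1, so the response is non-oscillatory: peak overshoot = 0%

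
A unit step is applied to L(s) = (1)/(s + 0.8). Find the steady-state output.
FVT: lim_{t→∞} y(t) = lim_{s→0} s*Y(s) where Y(s) = L(s)/s.
= lim_{s→0} L(s) = L(0) = num(0)/den(0) = 1/0.8 = 1.25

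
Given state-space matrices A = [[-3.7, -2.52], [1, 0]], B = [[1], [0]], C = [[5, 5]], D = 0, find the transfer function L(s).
L(s) = C(sI - A)⁻¹B + D.
Characteristic polynomial det(sI - A) = s^2 + 3.7*s + 2.52.
Numerator from C·adj(sI-A)·B + D·det(sI-A) = 5*s + 5.
L(s) = (5*s + 5)/(s^2 + 3.7*s + 2.52)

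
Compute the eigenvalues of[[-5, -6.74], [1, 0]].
Eigenvalues solve det(λI - A) = 0.
Characteristic polynomial: λ^2 + 5*λ + 6.74 = 0.
Roots: -2.5 + 0.7j, -2.5 - 0.7j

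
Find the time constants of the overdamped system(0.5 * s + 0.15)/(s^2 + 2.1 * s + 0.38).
Overdamped: real poles at -1.9, -0.2. τ = -1/pole → τ₁ = 0.5263, τ₂ = 5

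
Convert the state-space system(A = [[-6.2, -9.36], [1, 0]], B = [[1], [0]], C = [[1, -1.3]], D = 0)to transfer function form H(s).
H(s) = C(sI - A)⁻¹B + D.
Characteristic polynomial det(sI - A) = s^2 + 6.2*s + 9.36.
Numerator from C·adj(sI-A)·B + D·det(sI-A) = s - 1.3.
H(s) = (s - 1.3)/(s^2 + 6.2*s + 9.36)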